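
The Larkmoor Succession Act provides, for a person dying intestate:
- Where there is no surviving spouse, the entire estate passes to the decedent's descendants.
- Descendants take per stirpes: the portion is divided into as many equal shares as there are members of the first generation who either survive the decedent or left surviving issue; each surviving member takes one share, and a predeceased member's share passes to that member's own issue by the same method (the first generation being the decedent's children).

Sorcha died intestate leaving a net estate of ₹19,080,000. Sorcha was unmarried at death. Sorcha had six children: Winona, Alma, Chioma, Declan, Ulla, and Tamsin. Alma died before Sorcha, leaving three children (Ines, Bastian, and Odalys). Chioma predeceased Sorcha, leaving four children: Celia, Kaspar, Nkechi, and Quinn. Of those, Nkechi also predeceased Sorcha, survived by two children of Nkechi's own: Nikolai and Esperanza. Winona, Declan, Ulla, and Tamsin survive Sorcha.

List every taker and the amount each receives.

Winona: ₹3,180,000; Ines: ₹1,060,000; Bastian: ₹1,060,000; Odalys: ₹1,060,000; Celia: ₹795,000; Kaspar: ₹795,000; Nikolai: ₹397,500; Esperanza: ₹397,500; Quinn: ₹795,000; Declan: ₹3,180,000; Ulla: ₹3,180,000; Tamsin: ₹3,180,000

The entire ₹19,080,000 passes to the descendants.
That amount (₹19,080,000) is divided into 6 shares of ₹3,180,000: Winona, Declan, Ulla, and Tamsin each take ₹3,180,000; Alma's ₹3,180,000 share passes to Alma's issue; Chioma's ₹3,180,000 share passes to Chioma's issue.
Alma's share (₹3,180,000) is divided into 3 shares of ₹1,060,000: Ines, Bastian, and Odalys each take ₹1,060,000.
Chioma's share (₹3,180,000) is divided into 4 shares of ₹795,000: Celia, Kaspar, and Quinn each take ₹795,000; Nkechi's ₹795,000 share passes to Nkechi's issue.
Nkechi's share (₹795,000) is divided into 2 shares of ₹397,500: Nikolai and Esperanza each take ₹397,500.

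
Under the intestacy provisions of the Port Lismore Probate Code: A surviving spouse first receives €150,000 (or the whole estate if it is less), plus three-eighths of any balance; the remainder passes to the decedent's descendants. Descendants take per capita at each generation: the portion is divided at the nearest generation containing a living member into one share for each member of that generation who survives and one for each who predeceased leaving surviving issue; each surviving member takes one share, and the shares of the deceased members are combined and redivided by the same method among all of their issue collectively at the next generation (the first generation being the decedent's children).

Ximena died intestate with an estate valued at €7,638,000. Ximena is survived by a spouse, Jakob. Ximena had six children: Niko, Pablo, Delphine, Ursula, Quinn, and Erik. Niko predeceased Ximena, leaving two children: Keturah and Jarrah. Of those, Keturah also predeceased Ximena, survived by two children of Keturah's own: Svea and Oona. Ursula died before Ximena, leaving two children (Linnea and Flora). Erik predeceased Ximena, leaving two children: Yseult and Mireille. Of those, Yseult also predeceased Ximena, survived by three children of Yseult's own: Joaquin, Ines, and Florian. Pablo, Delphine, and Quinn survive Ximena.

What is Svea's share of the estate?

Svea receives €156,000.

Jakob first takes €150,000, leaving a balance of €7,488,000. Jakob then takes three-eighths of the balance (€2,808,000), for a total of €2,958,000. The remaining €4,680,000 passes to the descendants.
The descendants' portion (€4,680,000) is divided at the children's generation into 6 shares of €780,000. Pablo, Delphine, and Quinn each take €780,000. The 3 shares of the deceased (Niko, Ursula, and Erik) are combined into a pool of €2,340,000.
That pool (€2,340,000) is divided at the grandchildren's generation into 6 shares of €390,000. Jarrah, Linnea, Flora, and Mireille each take €390,000. The 2 shares of the deceased (Keturah and Yseult) are combined into a pool of €780,000.
That pool (€780,000) is divided at the great-grandchildren's generation equally among Svea, Oona, Joaquin, Ines, and Florian: €156,000 each.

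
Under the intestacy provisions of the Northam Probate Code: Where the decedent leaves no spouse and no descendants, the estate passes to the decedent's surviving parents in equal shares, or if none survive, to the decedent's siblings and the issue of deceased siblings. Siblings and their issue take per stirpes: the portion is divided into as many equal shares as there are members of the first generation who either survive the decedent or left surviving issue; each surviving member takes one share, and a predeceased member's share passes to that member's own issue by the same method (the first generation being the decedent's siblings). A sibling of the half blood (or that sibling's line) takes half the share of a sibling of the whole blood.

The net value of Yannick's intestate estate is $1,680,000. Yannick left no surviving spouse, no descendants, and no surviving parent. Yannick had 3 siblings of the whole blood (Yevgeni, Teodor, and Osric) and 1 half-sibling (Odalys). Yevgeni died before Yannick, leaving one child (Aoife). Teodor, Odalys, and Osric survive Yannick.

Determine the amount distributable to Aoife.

The entire $1,680,000 passes to the siblings and their issue.
Counting each half-blood sibling's line as half a unit, there are 7/2 units in $1,680,000, so one unit is $480,000. Whole-blood lines (Yevgeni, Teodor, and Osric) take $480,000 each; half-blood lines (Odalys) take $240,000 each.
Yevgeni's share ($480,000) passes entirely to Aoife.

Aoife receives $480,000.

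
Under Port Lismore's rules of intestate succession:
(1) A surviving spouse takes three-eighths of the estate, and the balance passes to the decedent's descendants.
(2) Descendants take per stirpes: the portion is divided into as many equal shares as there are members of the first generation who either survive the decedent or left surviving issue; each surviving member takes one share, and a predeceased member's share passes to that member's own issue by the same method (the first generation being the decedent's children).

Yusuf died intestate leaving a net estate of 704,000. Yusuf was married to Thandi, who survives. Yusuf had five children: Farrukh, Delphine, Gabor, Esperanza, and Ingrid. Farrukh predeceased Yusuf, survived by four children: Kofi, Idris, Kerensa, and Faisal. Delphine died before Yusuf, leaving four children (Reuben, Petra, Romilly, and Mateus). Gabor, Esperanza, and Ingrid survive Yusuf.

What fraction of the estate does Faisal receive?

Thandi takes three-eighths of 704,000 = 264,000. The remaining 440,000 passes to the descendants.
The descendants' portion (440,000) is divided into 5 shares of 88,000: Gabor, Esperanza, and Ingrid each take 88,000; Farrukh's 88,000 share passes to Farrukh's issue; Delphine's 88,000 share passes to Delphine's issue.
Farrukh's share (88,000) is divided into 4 shares of 22,000: Kofi, Idris, Kerensa, and Faisal each take 22,000.
Delphine's share (88,000) is divided into 4 shares of 22,000: Reuben, Petra, Romilly, and Mateus each take 22,000.

Faisal receives 1/32 of the estate.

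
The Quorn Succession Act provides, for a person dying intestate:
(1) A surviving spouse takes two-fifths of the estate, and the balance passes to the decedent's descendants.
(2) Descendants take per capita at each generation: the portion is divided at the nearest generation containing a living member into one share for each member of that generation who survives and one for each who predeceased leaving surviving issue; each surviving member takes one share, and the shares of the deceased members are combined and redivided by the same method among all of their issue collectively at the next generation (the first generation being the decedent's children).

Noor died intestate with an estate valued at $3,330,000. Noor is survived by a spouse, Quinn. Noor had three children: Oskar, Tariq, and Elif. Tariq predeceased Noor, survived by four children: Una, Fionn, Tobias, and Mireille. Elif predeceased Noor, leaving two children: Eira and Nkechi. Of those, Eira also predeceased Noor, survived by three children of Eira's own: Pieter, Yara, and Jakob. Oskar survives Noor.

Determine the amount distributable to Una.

Quinn takes two-fifths of $3,330,000 = $1,332,000. The remaining $1,998,000 passes to the descendants.
The descendants' portion ($1,998,000) is divided at the children's generation into 3 shares of $666,000. Oskar takes $666,000. The 2 shares of the deceased (Tariq and Elif) are combined into a pool of $1,332,000.
That pool ($1,332,000) is divided at the grandchildren's generation into 6 shares of $222,000. Una, Fionn, Tobias, Mireille, and Nkechi each take $222,000. The remaining share for the deceased Eira ($222,000) is carried to the next generation.
That pool ($222,000) is divided at the great-grandchildren's generation equally among Pieter, Yara, and Jakob: $74,000 each.

Una receives $222,000.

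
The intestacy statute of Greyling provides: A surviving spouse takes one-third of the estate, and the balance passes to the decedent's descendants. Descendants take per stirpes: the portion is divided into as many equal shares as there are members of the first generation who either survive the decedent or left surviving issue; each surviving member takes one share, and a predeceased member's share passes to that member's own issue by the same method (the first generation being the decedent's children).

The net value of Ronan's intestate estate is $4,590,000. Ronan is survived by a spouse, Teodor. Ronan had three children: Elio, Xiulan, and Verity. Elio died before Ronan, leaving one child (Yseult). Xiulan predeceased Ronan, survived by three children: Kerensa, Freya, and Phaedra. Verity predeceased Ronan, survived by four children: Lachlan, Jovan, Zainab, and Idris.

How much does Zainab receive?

Teodor takes one-third of $4,590,000 = $1,530,000. The remaining $3,060,000 passes to the descendants.
The descendants' portion ($3,060,000) is divided into 3 shares of $1,020,000: Elio's $1,020,000 share passes to Elio's issue; Xiulan's $1,020,000 share passes to Xiulan's issue; Verity's $1,020,000 share passes to Verity's issue.
Elio's share ($1,020,000) passes entirely to Yseult.
Xiulan's share ($1,020,000) is divided into 3 shares of $340,000: Kerensa, Freya, and Phaedra each take $340,000.
Verity's share ($1,020,000) is divided into 4 shares of $255,000: Lachlan, Jovan, Zainab, and Idris each take $255,000.

Zainab receives $255,000.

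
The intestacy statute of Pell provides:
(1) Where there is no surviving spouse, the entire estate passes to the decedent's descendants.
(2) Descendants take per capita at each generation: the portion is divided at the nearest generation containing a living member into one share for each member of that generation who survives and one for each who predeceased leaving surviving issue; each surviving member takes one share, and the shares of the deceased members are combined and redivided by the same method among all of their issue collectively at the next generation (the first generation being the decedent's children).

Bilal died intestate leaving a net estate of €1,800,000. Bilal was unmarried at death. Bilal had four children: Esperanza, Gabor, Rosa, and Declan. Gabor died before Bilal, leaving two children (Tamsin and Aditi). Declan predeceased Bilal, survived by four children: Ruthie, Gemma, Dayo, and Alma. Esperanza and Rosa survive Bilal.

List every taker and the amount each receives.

The entire €1,800,000 passes to the descendants.
That amount (€1,800,000) is divided at the children's generation into 4 shares of €450,000. Esperanza and Rosa each take €450,000. The 2 shares of the deceased (Gabor and Declan) are combined into a pool of €900,000.
That pool (€900,000) is divided at the grandchildren's generation equally among Tamsin, Aditi, Ruthie, Gemma, Dayo, and Alma: €150,000 each.

Esperanza: €450,000; Tamsin: €150,000; Aditi: €150,000; Rosa: €450,000; Ruthie: €150,000; Gemma: €150,000; Dayo: €150,000; Alma: €150,000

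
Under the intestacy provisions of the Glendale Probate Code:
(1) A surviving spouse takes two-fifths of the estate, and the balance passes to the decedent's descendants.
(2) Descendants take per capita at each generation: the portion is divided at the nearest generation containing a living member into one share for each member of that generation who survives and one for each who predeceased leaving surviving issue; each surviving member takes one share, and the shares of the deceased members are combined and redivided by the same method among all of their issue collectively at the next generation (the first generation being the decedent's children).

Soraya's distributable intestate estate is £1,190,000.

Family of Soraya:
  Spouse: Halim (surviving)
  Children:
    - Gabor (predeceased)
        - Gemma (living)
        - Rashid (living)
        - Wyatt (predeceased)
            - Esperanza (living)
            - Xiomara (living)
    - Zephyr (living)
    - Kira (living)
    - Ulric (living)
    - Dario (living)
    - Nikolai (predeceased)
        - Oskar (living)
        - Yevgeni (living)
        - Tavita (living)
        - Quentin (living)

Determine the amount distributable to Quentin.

Halim takes two-fifths of £1,190,000 = £476,000. The remaining £714,000 passes to the descendants.
The descendants' portion (£714,000) is divided at the children's generation into 6 shares of £119,000. Zephyr, Kira, Ulric, and Dario each take £119,000. The 2 shares of the deceased (Gabor and Nikolai) are combined into a pool of £238,000.
That pool (£238,000) is divided at the grandchildren's generation into 7 shares of £34,000. Gemma, Rashid, Oskar, Yevgeni, Tavita, and Quentin each take £34,000. The remaining share for the deceased Wyatt (£34,000) is carried to the next generation.
That pool (£34,000) is divided at the great-grandchildren's generation equally among Esperanza and Xiomara: £17,000 each.

Quentin receives £34,000.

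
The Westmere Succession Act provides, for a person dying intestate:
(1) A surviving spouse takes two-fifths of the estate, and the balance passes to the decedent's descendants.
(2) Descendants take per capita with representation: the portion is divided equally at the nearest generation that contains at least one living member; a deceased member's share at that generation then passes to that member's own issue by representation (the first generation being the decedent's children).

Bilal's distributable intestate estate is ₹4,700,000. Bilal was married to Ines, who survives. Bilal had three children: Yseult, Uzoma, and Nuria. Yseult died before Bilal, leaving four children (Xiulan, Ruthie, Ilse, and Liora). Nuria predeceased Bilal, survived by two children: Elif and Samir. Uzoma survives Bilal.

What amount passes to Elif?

Elif receives ₹470,000.

Ines takes two-fifths of ₹4,700,000 = ₹1,880,000. The remaining ₹2,820,000 passes to the descendants.
The descendants' portion (₹2,820,000) is divided into 3 shares of ₹940,000: Uzoma takes ₹940,000; Yseult's ₹940,000 share passes to Yseult's issue; Nuria's ₹940,000 share passes to Nuria's issue.
Yseult's share (₹940,000) is divided into 4 shares of ₹235,000: Xiulan, Ruthie, Ilse, and Liora each take ₹235,000.
Nuria's share (₹940,000) is divided into 2 shares of ₹470,000: Elif and Samir each take ₹470,000.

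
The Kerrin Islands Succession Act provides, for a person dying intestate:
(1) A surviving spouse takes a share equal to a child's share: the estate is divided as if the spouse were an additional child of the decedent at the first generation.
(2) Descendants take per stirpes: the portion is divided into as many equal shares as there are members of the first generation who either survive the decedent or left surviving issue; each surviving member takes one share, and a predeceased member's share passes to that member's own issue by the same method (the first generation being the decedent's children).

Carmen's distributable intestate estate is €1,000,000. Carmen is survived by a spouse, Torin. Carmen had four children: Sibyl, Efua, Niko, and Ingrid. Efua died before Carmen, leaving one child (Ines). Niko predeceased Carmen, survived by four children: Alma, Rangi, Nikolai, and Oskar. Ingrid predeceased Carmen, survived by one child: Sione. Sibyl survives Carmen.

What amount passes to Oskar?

The spouse counts as an additional share at the children's level, so there are 5 primary shares of €200,000. Torin takes one such share (€200,000).
The children's combined portion (€800,000) is divided into 4 shares of €200,000: Sibyl takes €200,000; Efua's €200,000 share passes to Efua's issue; Niko's €200,000 share passes to Niko's issue; Ingrid's €200,000 share passes to Ingrid's issue.
Efua's share (€200,000) passes entirely to Ines.
Niko's share (€200,000) is divided into 4 shares of €50,000: Alma, Rangi, Nikolai, and Oskar each take €50,000.
Ingrid's share (€200,000) passes entirely to Sione.

Oskar receives €50,000.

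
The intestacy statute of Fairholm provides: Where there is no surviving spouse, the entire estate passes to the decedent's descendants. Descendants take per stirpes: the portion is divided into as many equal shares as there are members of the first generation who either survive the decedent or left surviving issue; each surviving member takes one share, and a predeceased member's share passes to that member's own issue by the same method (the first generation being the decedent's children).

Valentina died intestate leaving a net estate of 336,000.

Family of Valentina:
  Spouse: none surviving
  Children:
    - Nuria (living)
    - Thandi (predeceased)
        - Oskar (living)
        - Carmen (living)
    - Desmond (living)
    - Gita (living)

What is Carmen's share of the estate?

Carmen receives 42,000.

The entire 336,000 passes to the descendants.
That amount (336,000) is divided into 4 shares of 84,000: Nuria, Desmond, and Gita each take 84,000; Thandi's 84,000 share passes to Thandi's issue.
Thandi's share (84,000) is divided into 2 shares of 42,000: Oskar and Carmen each take 42,000.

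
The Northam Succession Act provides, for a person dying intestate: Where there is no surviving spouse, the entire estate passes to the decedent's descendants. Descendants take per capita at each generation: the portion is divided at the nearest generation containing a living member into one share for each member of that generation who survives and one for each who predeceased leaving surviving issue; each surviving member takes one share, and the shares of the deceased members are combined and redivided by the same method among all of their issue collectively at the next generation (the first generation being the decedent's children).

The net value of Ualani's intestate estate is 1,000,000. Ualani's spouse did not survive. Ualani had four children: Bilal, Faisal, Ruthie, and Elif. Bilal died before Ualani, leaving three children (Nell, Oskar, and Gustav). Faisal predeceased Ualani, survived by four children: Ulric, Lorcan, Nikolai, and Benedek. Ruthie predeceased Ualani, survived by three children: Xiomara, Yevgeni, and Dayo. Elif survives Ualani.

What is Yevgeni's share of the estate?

The entire 1,000,000 passes to the descendants.
That amount (1,000,000) is divided at the children's generation into 4 shares of 250,000. Elif takes 250,000. The 3 shares of the deceased (Bilal, Faisal, and Ruthie) are combined into a pool of 750,000.
That pool (750,000) is divided at the grandchildren's generation equally among Nell, Oskar, Gustav, Ulric, Lorcan, Nikolai, Benedek, Xiomara, Yevgeni, and Dayo: 75,000 each.

Yevgeni receives 75,000.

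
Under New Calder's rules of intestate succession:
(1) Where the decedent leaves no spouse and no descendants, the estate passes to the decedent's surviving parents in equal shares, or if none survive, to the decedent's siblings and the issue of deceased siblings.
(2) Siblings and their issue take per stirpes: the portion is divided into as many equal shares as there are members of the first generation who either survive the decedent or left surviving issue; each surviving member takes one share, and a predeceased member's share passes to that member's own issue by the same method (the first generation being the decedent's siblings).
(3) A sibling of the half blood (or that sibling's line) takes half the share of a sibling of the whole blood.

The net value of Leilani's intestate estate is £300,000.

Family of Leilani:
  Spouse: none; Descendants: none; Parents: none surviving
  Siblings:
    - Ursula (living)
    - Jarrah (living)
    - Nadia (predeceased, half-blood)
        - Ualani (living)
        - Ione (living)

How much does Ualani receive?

Ualani receives £30,000.

The entire £300,000 passes to the siblings and their issue.
Counting each half-blood sibling's line as half a unit, there are 5/2 units in £300,000, so one unit is £120,000. Whole-blood lines (Ursula and Jarrah) take £120,000 each; half-blood lines (Nadia) take £60,000 each.
Nadia's share (£60,000) is divided into 2 shares of £30,000: Ualani and Ione each take £30,000.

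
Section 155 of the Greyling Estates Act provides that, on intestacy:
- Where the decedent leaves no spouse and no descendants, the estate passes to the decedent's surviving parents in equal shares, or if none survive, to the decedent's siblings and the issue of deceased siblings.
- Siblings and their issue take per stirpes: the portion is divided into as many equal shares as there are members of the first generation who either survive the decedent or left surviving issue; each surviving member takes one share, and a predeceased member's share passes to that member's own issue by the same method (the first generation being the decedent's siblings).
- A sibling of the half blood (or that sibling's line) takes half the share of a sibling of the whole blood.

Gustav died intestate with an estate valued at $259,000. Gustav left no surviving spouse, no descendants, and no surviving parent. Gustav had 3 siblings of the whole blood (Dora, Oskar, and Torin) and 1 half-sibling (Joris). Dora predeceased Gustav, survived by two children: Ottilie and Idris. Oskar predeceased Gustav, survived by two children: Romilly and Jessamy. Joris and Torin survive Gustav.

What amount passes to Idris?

Idris receives $37,000.

The entire $259,000 passes to the siblings and their issue.
Counting each half-blood sibling's line as half a unit, there are 7/2 units in $259,000, so one unit is $74,000. Whole-blood lines (Dora, Oskar, and Torin) take $74,000 each; half-blood lines (Joris) take $37,000 each.
Dora's share ($74,000) is divided into 2 shares of $37,000: Ottilie and Idris each take $37,000.
Oskar's share ($74,000) is divided into 2 shares of $37,000: Romilly and Jessamy each take $37,000.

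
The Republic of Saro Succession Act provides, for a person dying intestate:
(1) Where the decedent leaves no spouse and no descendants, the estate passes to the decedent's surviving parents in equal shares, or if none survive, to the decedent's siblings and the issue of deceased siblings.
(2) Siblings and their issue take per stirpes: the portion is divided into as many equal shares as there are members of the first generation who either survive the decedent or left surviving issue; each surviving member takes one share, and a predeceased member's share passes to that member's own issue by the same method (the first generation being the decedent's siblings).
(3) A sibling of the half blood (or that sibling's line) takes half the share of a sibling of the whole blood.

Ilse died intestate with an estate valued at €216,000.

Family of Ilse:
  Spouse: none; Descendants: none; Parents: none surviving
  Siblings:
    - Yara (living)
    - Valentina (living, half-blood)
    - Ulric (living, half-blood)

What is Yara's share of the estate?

The entire €216,000 passes to the siblings and their issue.
Counting each half-blood sibling's line as half a unit, there are 2 units in €216,000, so one unit is €108,000. Whole-blood lines (Yara) take €108,000 each; half-blood lines (Valentina and Ulric) take €54,000 each.

Yara receives €108,000.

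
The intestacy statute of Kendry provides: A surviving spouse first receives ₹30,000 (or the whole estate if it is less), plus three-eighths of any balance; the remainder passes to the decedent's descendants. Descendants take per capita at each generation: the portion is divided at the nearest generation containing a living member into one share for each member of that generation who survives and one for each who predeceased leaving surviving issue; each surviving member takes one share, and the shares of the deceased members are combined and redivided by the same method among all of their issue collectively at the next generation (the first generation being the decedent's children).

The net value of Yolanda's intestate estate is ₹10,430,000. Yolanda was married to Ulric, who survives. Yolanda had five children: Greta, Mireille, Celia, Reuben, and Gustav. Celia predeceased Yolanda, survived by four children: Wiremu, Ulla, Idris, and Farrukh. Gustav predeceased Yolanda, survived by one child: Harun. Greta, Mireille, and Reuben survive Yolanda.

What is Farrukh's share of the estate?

Ulric first takes ₹30,000, leaving a balance of ₹10,400,000. Ulric then takes three-eighths of the balance (₹3,900,000), for a total of ₹3,930,000. The remaining ₹6,500,000 passes to the descendants.
The descendants' portion (₹6,500,000) is divided at the children's generation into 5 shares of ₹1,300,000. Greta, Mireille, and Reuben each take ₹1,300,000. The 2 shares of the deceased (Celia and Gustav) are combined into a pool of ₹2,600,000.
That pool (₹2,600,000) is divided at the grandchildren's generation equally among Wiremu, Ulla, Idris, Farrukh, and Harun: ₹520,000 each.

Farrukh receives ₹520,000.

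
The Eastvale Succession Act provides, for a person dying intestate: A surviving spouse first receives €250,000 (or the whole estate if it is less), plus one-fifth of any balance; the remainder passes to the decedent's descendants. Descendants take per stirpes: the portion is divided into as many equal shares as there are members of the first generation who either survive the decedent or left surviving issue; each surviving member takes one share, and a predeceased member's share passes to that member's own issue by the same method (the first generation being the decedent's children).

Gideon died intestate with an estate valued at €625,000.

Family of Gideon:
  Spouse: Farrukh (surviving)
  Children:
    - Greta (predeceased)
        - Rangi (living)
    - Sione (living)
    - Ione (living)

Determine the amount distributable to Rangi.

Rangi receives €100,000.

Farrukh first takes €250,000, leaving a balance of €375,000. Farrukh then takes one-fifth of the balance (€75,000), for a total of €325,000. The remaining €300,000 passes to the descendants.
The descendants' portion (€300,000) is divided into 3 shares of €100,000: Sione and Ione each take €100,000; Greta's €100,000 share passes to Greta's issue.
Greta's share (€100,000) passes entirely to Rangi.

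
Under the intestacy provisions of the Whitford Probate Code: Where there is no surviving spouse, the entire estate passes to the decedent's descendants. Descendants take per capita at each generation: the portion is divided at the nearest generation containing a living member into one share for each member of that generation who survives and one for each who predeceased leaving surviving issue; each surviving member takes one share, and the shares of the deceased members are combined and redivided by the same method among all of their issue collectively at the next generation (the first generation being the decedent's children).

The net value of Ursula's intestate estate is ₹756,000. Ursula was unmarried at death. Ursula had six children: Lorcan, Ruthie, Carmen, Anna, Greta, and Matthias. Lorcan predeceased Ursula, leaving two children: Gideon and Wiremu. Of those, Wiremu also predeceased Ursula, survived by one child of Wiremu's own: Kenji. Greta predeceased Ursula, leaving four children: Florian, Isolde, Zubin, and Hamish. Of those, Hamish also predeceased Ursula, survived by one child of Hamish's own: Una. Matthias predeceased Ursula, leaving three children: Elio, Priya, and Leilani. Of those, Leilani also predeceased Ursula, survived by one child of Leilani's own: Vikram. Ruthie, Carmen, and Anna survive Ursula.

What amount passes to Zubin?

Zubin receives ₹42,000.

The entire ₹756,000 passes to the descendants.
That amount (₹756,000) is divided at the children's generation into 6 shares of ₹126,000. Ruthie, Carmen, and Anna each take ₹126,000. The 3 shares of the deceased (Lorcan, Greta, and Matthias) are combined into a pool of ₹378,000.
That pool (₹378,000) is divided at the grandchildren's generation into 9 shares of ₹42,000. Gideon, Florian, Isolde, Zubin, Elio, and Priya each take ₹42,000. The 3 shares of the deceased (Wiremu, Hamish, and Leilani) are combined into a pool of ₹126,000.
That pool (₹126,000) is divided at the great-grandchildren's generation equally among Kenji, Una, and Vikram: ₹42,000 each.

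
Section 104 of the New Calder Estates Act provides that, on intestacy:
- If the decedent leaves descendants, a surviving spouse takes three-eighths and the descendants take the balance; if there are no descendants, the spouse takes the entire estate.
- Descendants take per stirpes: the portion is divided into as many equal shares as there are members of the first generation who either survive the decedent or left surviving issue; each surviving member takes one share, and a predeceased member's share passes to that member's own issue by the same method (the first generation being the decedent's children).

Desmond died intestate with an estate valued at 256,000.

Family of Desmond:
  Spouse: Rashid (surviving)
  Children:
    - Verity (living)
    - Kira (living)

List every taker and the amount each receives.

Rashid: 96,000; Verity: 80,000; Kira: 80,000

Rashid takes three-eighths of 256,000 = 96,000. The remaining 160,000 passes to the descendants.
The descendants' portion (160,000) is divided into 2 shares of 80,000: Verity and Kira each take 80,000.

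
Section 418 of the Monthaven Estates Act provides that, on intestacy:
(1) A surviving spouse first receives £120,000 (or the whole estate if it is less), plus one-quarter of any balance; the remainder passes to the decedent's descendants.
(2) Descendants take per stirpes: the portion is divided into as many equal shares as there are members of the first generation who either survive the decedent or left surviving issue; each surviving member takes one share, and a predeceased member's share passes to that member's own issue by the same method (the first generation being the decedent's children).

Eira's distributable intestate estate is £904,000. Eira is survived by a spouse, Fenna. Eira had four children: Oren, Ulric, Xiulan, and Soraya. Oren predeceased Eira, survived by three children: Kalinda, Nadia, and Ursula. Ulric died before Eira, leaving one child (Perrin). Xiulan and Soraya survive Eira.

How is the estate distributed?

Fenna first takes £120,000, leaving a balance of £784,000. Fenna then takes one-quarter of the balance (£196,000), for a total of £316,000. The remaining £588,000 passes to the descendants.
The descendants' portion (£588,000) is divided into 4 shares of £147,000: Xiulan and Soraya each take £147,000; Oren's £147,000 share passes to Oren's issue; Ulric's £147,000 share passes to Ulric's issue.
Oren's share (£147,000) is divided into 3 shares of £49,000: Kalinda, Nadia, and Ursula each take £49,000.
Ulric's share (£147,000) passes entirely to Perrin.

Fenna: £316,000; Kalinda: £49,000; Nadia: £49,000; Ursula: £49,000; Perrin: £147,000; Xiulan: £147,000; Soraya: £147,000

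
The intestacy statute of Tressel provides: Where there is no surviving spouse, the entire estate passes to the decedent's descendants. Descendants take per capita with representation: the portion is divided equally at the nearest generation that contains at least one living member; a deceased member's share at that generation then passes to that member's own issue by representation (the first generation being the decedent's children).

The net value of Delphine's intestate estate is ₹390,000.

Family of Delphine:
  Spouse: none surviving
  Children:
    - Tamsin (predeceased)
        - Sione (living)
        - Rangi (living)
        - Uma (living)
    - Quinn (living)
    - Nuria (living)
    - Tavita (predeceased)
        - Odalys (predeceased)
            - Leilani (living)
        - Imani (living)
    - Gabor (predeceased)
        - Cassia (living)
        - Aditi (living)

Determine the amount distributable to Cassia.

Cassia receives ₹39,000.

The entire ₹390,000 passes to the descendants.
That amount (₹390,000) is divided into 5 shares of ₹78,000: Quinn and Nuria each take ₹78,000; Tamsin's ₹78,000 share passes to Tamsin's issue; Tavita's ₹78,000 share passes to Tavita's issue; Gabor's ₹78,000 share passes to Gabor's issue.
Tamsin's share (₹78,000) is divided into 3 shares of ₹26,000: Sione, Rangi, and Uma each take ₹26,000.
Tavita's share (₹78,000) is divided into 2 shares of ₹39,000: Imani takes ₹39,000; Odalys's ₹39,000 share passes to Odalys's issue.
Odalys's share (₹39,000) passes entirely to Leilani.
Gabor's share (₹78,000) is divided into 2 shares of ₹39,000: Cassia and Aditi each take ₹39,000.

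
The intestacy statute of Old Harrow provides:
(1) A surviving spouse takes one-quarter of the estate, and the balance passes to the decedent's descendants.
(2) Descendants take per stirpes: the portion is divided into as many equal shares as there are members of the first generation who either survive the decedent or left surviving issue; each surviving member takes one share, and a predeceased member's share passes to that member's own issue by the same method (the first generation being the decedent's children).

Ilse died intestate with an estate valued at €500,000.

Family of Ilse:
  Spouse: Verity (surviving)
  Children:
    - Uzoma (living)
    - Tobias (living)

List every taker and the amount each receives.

Verity takes one-quarter of €500,000 = €125,000. The remaining €375,000 passes to the descendants.
The descendants' portion (€375,000) is divided into 2 shares of €187,500: Uzoma and Tobias each take €187,500.

Verity: €125,000; Uzoma: €187,500; Tobias: €187,500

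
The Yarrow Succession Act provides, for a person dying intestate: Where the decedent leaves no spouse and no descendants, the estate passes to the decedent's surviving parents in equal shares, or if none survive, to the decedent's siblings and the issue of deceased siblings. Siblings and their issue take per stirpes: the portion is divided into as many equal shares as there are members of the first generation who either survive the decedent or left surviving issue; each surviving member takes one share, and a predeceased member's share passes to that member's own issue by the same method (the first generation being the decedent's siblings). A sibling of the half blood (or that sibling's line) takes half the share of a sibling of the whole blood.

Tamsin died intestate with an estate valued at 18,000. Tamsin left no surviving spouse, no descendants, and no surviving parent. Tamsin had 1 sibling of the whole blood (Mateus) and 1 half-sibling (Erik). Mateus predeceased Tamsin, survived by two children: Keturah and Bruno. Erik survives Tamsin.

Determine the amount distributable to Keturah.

The entire 18,000 passes to the siblings and their issue.
Counting each half-blood sibling's line as half a unit, there are 3/2 units in 18,000, so one unit is 12,000. Whole-blood lines (Mateus) take 12,000 each; half-blood lines (Erik) take 6,000 each.
Mateus's share (12,000) is divided into 2 shares of 6,000: Keturah and Bruno each take 6,000.

Keturah receives 6,000.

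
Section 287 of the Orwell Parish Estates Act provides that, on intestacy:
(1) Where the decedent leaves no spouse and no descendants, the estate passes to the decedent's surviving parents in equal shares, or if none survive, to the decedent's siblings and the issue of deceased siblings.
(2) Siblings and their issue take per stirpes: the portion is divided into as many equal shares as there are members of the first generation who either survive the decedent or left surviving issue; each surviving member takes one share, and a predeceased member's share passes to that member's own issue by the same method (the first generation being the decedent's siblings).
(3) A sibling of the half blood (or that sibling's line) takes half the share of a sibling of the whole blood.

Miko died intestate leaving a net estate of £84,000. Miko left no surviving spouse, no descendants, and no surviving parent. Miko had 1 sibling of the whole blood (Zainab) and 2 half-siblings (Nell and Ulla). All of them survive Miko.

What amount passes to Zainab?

Zainab receives £42,000.

The entire £84,000 passes to the siblings and their issue.
Counting each half-blood sibling's line as half a unit, there are 2 units in £84,000, so one unit is £42,000. Whole-blood lines (Zainab) take £42,000 each; half-blood lines (Nell and Ulla) take £21,000 each.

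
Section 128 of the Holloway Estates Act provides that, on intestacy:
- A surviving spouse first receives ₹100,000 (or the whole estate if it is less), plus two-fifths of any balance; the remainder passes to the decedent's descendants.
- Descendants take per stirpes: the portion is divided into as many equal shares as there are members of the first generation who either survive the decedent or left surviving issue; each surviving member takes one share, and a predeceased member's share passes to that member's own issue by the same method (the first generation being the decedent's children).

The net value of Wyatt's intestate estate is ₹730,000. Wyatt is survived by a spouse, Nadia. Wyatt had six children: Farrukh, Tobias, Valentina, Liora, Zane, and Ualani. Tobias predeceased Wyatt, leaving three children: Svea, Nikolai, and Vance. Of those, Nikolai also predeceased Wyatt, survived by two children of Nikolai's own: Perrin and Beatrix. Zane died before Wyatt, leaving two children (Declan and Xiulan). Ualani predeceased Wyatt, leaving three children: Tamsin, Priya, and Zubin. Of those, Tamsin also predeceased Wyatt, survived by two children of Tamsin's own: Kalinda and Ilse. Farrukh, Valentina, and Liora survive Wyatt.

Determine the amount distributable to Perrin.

Perrin receives ₹10,500.

Nadia first takes ₹100,000, leaving a balance of ₹630,000. Nadia then takes two-fifths of the balance (₹252,000), for a total of ₹352,000. The remaining ₹378,000 passes to the descendants.
The descendants' portion (₹378,000) is divided into 6 shares of ₹63,000: Farrukh, Valentina, and Liora each take ₹63,000; Tobias's ₹63,000 share passes to Tobias's issue; Zane's ₹63,000 share passes to Zane's issue; Ualani's ₹63,000 share passes to Ualani's issue.
Tobias's share (₹63,000) is divided into 3 shares of ₹21,000: Svea and Vance each take ₹21,000; Nikolai's ₹21,000 share passes to Nikolai's issue.
Nikolai's share (₹21,000) is divided into 2 shares of ₹10,500: Perrin and Beatrix each take ₹10,500.
Zane's share (₹63,000) is divided into 2 shares of ₹31,500: Declan and Xiulan each take ₹31,500.
Ualani's share (₹63,000) is divided into 3 shares of ₹21,000: Priya and Zubin each take ₹21,000; Tamsin's ₹21,000 share passes to Tamsin's issue.
Tamsin's share (₹21,000) is divided into 2 shares of ₹10,500: Kalinda and Ilse each take ₹10,500.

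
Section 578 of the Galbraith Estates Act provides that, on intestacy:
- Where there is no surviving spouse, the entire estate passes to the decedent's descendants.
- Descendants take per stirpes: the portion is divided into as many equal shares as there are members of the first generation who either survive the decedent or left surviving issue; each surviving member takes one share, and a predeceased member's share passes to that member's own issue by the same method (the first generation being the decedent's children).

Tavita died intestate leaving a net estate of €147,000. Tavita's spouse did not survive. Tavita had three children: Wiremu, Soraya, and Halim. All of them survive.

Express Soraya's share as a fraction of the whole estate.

Soraya receives 1/3 of the estate.

The entire €147,000 passes to the descendants.
That amount (€147,000) is divided into 3 shares of €49,000: Wiremu, Soraya, and Halim each take €49,000.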